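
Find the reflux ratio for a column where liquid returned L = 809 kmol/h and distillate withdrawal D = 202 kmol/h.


Reflux ratio definition: R = L / D (liquid returned / distillate withdrawn)
L = 809 kmol/h, D = 202 kmol/h
R = 809 / 202 = 4.005

4.005


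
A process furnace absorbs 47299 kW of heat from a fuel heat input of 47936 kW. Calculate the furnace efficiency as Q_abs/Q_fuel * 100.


Furnace efficiency = Q_absorbed / Q_fuel * 100
= 47299 / 47936 * 100 = 98.67

98.67 %


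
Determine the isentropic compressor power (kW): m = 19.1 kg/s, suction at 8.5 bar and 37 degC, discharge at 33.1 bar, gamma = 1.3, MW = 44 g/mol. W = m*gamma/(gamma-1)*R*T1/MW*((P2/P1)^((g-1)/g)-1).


Isentropic work: W = m*(gamma/(gamma-1))*(R*T1/MW)*((P2/P1)^((gamma-1)/gamma) - 1)
T1 = 37 + 273.15 = 310.15 K
Pressure ratio = 33.1 / 8.5 = 3.89412
Exponent = (1.3 - 1)/1.3 = 0.230769
(P2/P1)^exp - 1 = 3.89412^0.230769 - 1 = 0.368511
W = 19.1 * 1.3 / 0.3 * 8.314 * 310.15 / 44 * 0.368511 = 1787

1787 kW


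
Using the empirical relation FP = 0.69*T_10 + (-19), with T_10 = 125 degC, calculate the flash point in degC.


FP = 0.69 * 125 + (-19) = 67.25

67.25 degC


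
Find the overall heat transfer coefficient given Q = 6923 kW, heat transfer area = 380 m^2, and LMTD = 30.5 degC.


From Q = U*A*LMTD, U = Q / (A * LMTD)
U = 6923 / (380 * 30.5) = 6923 / 11590 = 0.5973

0.5973 kW/(m^2*K)


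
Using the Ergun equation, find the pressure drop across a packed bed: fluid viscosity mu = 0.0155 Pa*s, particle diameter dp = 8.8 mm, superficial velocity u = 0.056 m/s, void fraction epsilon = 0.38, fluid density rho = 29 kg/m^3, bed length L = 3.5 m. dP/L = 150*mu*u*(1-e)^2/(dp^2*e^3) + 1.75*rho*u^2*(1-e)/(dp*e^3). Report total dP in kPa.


dp = 8.8 mm = 0.0088 m
Viscous term = 150*0.0155*0.056*(1-0.38)^2 / (0.0088^2*0.38^3) = 11778.2
Inertial term = 1.75*29*0.056^2*(1-0.38) / (0.0088*0.38^3) = 204.348
dP/L = 11778.2 + 204.348 = 11982.5 Pa/m
dP = 11982.5 * 3.5 / 1000 = 41.94 kPa

41.94 kPa


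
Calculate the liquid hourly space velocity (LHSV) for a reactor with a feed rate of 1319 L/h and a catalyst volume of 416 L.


LHSV = volumetric feed rate / catalyst volume
= 1319 L/h / 416 L
= 3.171 h^-1

3.171 h^-1


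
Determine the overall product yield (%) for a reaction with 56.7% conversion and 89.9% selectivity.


Overall yield = conversion (%) * selectivity (%) / 100
Conversion = 56.7%, Selectivity = 89.9%
Y = 56.7 * 89.9 / 100
= 50.9733 %

50.9733 %


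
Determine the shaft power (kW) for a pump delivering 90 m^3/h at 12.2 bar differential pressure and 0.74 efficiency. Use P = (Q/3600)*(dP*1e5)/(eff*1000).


Q = 90 / 3600 = 0.025 m^3/s
P = 0.025 * (12.2 * 1e5) / 0.74 / 1000 = 41.22

41.22 kW


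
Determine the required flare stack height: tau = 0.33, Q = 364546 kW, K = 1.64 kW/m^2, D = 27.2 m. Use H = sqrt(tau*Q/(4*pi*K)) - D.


tau*Q/(4*pi*K) = 0.33 * 364546 / (4 * pi * 1.64) = 5837.31
sqrt(5837.31) = 76.4023
H = 76.4023 - 27.2 = 49.20

49.20 m


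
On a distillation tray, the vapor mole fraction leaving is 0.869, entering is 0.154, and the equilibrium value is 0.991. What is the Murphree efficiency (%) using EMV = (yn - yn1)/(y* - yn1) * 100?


Murphree vapor efficiency: EMV = (y_n - y_(n-1)) / (y*_n - y_(n-1)) * 100
EMV = (0.869 - 0.154) / (0.991 - 0.154) * 100 = 0.715 / 0.837 * 100 = 85.42

85.42 %


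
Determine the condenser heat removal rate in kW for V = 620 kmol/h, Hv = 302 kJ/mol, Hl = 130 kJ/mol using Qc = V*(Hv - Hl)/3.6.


Qc = 620 * (302 - 130) / 3.6 = 620 * 172 / 3.6 = 29620

29620 kW


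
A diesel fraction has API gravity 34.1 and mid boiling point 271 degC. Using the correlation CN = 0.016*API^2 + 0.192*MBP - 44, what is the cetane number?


CN = 0.016 * 34.1^2 + 0.192 * 271 - 44
CN = 18.60496 + 52.032 - 44 = 26.63696

26.63696


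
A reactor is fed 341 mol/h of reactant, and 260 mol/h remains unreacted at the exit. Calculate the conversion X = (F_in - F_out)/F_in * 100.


X = (F_in - F_out) / F_in * 100
Moles reacted = 341 - 260 = 81
X = 81 / 341 * 100
= 0.2375 * 100
= 23.75 %

23.75 %


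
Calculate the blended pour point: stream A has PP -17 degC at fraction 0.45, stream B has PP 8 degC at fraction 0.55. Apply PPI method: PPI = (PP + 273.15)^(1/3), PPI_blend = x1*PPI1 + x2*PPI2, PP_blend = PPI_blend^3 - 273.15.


PPI_1 = (-17 + 273.15)^(1/3) = 6.350844
PPI_2 = (8 + 273.15)^(1/3) = 6.551077
PPI_blend = 0.45 * 6.350844 + 0.55 * 6.551077 = 6.460972
PP_blend = 6.460972^3 - 273.15 = 269.7078 - 273.15 = -3.44

-3.44 degC


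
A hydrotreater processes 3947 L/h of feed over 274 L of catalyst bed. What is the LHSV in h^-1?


LHSV = volumetric feed rate / catalyst volume
= 3947 L/h / 274 L
= 14.41 h^-1

14.41 h^-1


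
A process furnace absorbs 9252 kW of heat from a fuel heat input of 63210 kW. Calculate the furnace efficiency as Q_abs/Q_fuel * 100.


Furnace efficiency = Q_absorbed / Q_fuel * 100
= 9252 / 63210 * 100 = 14.64

14.64 %


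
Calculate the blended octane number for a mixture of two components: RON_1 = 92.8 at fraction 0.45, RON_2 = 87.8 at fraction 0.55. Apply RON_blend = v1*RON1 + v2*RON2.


Linear blending: RON_blend = sum(vi * RONi)
Contribution 1: 0.45 * 92.8 = 41.76
Contribution 2: 0.55 * 87.8 = 48.29
RON_blend = 41.76 + 48.29 = 90.05

90.05


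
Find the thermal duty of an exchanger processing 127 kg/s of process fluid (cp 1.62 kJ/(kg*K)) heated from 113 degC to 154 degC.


Q = m_dot * cp * delta_T
delta_T = 154 - 113 = 41 K
Q = 127 * 1.62 * 41
= 205.74 * 41
= 8435.34 kW

8435.34 kW


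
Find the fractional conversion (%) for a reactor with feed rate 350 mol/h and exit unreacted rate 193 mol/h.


X = (F_in - F_out) / F_in * 100
Moles reacted = 350 - 193 = 157
X = 157 / 350 * 100
= 0.4486 * 100
= 44.86 %

44.86 %


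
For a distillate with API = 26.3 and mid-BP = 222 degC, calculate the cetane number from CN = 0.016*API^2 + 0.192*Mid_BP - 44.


CN = 0.016 * 26.3^2 + 0.192 * 222 - 44
CN = 11.06704 + 42.624 - 44 = 9.69104

9.69104


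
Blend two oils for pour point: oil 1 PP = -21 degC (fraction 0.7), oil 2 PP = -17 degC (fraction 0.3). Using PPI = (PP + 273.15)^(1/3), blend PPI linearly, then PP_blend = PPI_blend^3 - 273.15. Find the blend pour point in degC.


PPI_1 = (-21 + 273.15)^(1/3) = 6.317613
PPI_2 = (-17 + 273.15)^(1/3) = 6.350844
PPI_blend = 0.7 * 6.317613 + 0.3 * 6.350844 = 6.327582
PP_blend = 6.327582^3 - 273.15 = 253.3456 - 273.15 = -19.8

-19.8 degC


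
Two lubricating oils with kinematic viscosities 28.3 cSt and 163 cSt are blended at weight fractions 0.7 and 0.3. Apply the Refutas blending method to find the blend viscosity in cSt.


Refutas method: VBN_i = 14.534*ln(ln(visc_i + 0.8)) + 10.975, blended linearly by mass fraction; since VBN is linear in VBI_i = ln(ln(visc_i + 0.8)) and the fractions sum to 1, blend VBI directly: visc = exp(exp(VBI_blend)) - 0.8
VBI_1 = ln(ln(28.3 + 0.8)) = 1.21513
VBI_2 = ln(ln(163 + 0.8)) = 1.62898
VBI_blend = 0.7 * 1.21513 + 0.3 * 1.62898 = 1.33929
visc_blend = exp(exp(1.33929)) - 0.8 = 44.64

44.64 cSt


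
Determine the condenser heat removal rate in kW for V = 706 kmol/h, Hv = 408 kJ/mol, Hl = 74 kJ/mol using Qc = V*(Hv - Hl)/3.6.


Qc = 706 * (408 - 74) / 3.6 = 706 * 334 / 3.6 = 65500

65500 kW


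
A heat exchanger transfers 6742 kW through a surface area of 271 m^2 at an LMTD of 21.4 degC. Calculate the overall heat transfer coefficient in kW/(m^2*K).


From Q = U*A*LMTD, U = Q / (A * LMTD)
U = 6742 / (271 * 21.4) = 6742 / 5799.4 = 1.163

1.163 kW/(m^2*K)


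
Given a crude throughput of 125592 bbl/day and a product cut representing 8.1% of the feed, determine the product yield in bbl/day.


Crude throughput = 125592 bbl/day
Fraction yield = 8.1%
yield = throughput * fraction / 100
yield = 125592 * 8.1 / 100 = 10172.952

10172.952 bbl/day


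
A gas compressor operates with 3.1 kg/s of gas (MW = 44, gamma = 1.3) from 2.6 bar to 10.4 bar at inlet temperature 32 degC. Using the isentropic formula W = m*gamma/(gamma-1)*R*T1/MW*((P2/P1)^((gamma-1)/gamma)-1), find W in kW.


Isentropic work: W = m*(gamma/(gamma-1))*(R*T1/MW)*((P2/P1)^((gamma-1)/gamma) - 1)
T1 = 32 + 273.15 = 305.15 K
Pressure ratio = 10.4 / 2.6 = 4
Exponent = (1.3 - 1)/1.3 = 0.230769
(P2/P1)^exp - 1 = 4^0.230769 - 1 = 0.377009
W = 3.1 * 1.3 / 0.3 * 8.314 * 305.15 / 44 * 0.377009 = 292.0

292.0 kW


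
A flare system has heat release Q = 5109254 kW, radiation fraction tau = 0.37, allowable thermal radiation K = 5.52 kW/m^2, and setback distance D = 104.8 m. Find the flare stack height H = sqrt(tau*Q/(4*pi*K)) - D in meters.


tau*Q/(4*pi*K) = 0.37 * 5109254 / (4 * pi * 5.52) = 27252.7
sqrt(27252.7) = 165.084
H = 165.084 - 104.8 = 60.28

60.28 m


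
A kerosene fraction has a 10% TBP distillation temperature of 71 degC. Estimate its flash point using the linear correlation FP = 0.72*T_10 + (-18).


FP = 0.72 * 71 + (-18) = 33.12

33.12 degC


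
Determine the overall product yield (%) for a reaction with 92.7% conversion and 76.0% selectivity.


Overall yield = conversion (%) * selectivity (%) / 100
Conversion = 92.7%, Selectivity = 76.0%
Y = 92.7 * 76.0 / 100
= 70.452 %

70.452 %


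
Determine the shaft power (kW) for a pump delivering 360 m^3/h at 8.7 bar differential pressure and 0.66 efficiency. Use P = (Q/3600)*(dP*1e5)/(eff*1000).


Q = 360 / 3600 = 0.1 m^3/s
P = 0.1 * (8.7 * 1e5) / 0.66 / 1000 = 131.8

131.8 kW


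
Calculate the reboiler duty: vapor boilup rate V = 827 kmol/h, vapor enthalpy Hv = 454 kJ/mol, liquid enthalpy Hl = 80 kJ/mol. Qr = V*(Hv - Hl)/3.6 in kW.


Qr = 827 * (454 - 80) / 3.6 = 827 * 374 / 3.6 = 85920

85920 kW


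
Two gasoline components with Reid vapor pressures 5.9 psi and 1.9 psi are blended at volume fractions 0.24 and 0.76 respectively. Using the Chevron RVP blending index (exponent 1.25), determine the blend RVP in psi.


Chevron index: RVP_blend = (sum xi*RVPi^1.25)^(1/1.25)
RVP^1.25 terms: 0.24 * 5.9^1.25 + 0.76 * 1.9^1.25 = 3.9022
RVP_blend = 3.9022^(1/1.25) = 2.972

2.972 psi


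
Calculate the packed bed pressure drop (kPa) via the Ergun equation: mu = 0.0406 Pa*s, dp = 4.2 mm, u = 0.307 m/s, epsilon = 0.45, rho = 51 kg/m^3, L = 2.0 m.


dp = 4.2 mm = 0.0042 m
Viscous term = 150*0.0406*0.307*(1-0.45)^2 / (0.0042^2*0.45^3) = 351840
Inertial term = 1.75*51*0.307^2*(1-0.45) / (0.0042*0.45^3) = 12088.2
dP/L = 351840 + 12088.2 = 363928 Pa/m
dP = 363928 * 2.0 / 1000 = 727.9 kPa

727.9 kPa


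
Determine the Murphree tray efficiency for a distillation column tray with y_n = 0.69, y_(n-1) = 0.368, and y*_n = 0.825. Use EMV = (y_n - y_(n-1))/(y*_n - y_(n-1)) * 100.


Murphree vapor efficiency: EMV = (y_n - y_(n-1)) / (y*_n - y_(n-1)) * 100
EMV = (0.69 - 0.368) / (0.825 - 0.368) * 100 = 0.322 / 0.457 * 100 = 70.46

70.46 %


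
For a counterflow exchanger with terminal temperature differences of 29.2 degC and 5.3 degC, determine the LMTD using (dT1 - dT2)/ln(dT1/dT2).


LMTD = (dT1 - dT2) / ln(dT1/dT2)
= (29.2 - 5.3) / ln(29.2 / 5.3) = 23.9 / 1.70646 = 14.01

14.01 degC


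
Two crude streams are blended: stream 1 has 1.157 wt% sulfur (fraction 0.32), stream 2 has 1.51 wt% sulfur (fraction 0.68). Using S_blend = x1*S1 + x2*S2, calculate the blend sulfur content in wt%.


Linear sulfur blending: S_blend = x1*S1 + x2*S2
Contribution 1: 0.32 * 1.157 = 0.37024 wt%
Contribution 2: 0.68 * 1.51 = 1.0268 wt%
S_blend = 0.37024 + 1.0268 = 1.39704

1.39704 wt%


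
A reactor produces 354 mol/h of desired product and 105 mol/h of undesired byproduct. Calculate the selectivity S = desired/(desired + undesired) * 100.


Selectivity = desired / (desired + undesired) * 100
Total products = 354 + 105 = 459 mol/h
S = 354 / 459 * 100
= 0.7712 * 100
= 77.12 %

77.12 %


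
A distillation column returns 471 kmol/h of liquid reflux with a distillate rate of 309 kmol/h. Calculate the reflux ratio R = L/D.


Reflux ratio definition: R = L / D (liquid returned / distillate withdrawn)
L = 471 kmol/h, D = 309 kmol/h
R = 471 / 309 = 1.524

1.524


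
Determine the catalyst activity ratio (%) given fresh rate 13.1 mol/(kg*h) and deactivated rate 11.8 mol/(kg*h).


Activity (%) = (rate_used / rate_fresh) * 100
rate_used = 11.8, rate_fresh = 13.1
= (11.8 / 13.1) * 100
= 0.9008 * 100 = 90.08

90.08 %


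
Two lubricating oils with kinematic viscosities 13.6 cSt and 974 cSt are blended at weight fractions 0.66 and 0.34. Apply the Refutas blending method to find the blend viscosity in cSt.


Refutas method: VBN_i = 14.534*ln(ln(visc_i + 0.8)) + 10.975, blended linearly by mass fraction; since VBN is linear in VBI_i = ln(ln(visc_i + 0.8)) and the fractions sum to 1, blend VBI directly: visc = exp(exp(VBI_blend)) - 0.8
VBI_1 = ln(ln(13.6 + 0.8)) = 0.98104
VBI_2 = ln(ln(974 + 0.8)) = 1.92894
VBI_blend = 0.66 * 0.98104 + 0.34 * 1.92894 = 1.30333
visc_blend = exp(exp(1.30333)) - 0.8 = 38.91

38.91 cSt


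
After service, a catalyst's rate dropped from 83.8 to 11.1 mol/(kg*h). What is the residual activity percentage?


Activity (%) = (rate_used / rate_fresh) * 100
rate_used = 11.1, rate_fresh = 83.8
= (11.1 / 83.8) * 100
= 0.1325 * 100 = 13.25

13.25 %


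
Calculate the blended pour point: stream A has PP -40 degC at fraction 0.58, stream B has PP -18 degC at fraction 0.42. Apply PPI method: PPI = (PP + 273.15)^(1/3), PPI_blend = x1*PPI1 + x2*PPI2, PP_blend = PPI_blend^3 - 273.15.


PPI_1 = (-40 + 273.15)^(1/3) = 6.15477
PPI_2 = (-18 + 273.15)^(1/3) = 6.342569
PPI_blend = 0.58 * 6.15477 + 0.42 * 6.342569 = 6.233646
PP_blend = 6.233646^3 - 273.15 = 242.2292 - 273.15 = -30.92

-30.92 degC


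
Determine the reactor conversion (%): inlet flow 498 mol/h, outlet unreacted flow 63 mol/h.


X = (F_in - F_out) / F_in * 100
Moles reacted = 498 - 63 = 435
X = 435 / 498 * 100
= 0.8735 * 100
= 87.35 %

87.35 %


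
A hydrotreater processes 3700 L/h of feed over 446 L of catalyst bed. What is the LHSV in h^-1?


LHSV = volumetric feed rate / catalyst volume
= 3700 L/h / 446 L
= 8.296 h^-1

8.296 h^-1


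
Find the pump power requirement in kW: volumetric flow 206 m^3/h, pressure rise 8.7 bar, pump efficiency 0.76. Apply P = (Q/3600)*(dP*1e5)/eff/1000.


Q = 206 / 3600 = 0.0572222 m^3/s
P = 0.0572222 * (8.7 * 1e5) / 0.76 / 1000 = 65.50

65.50 kW


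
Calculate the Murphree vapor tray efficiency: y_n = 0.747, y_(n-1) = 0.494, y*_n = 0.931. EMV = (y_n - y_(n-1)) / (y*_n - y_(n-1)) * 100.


Murphree vapor efficiency: EMV = (y_n - y_(n-1)) / (y*_n - y_(n-1)) * 100
EMV = (0.747 - 0.494) / (0.931 - 0.494) * 100 = 0.253 / 0.437 * 100 = 57.89

57.89 %


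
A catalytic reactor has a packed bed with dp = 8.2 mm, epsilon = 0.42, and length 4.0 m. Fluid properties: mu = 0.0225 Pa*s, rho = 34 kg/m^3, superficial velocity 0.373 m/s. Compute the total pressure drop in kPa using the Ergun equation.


dp = 8.2 mm = 0.0082 m
Viscous term = 150*0.0225*0.373*(1-0.42)^2 / (0.0082^2*0.42^3) = 85008.6
Inertial term = 1.75*34*0.373^2*(1-0.42) / (0.0082*0.42^3) = 7903.16
dP/L = 85008.6 + 7903.16 = 92911.8 Pa/m
dP = 92911.8 * 4.0 / 1000 = 371.6 kPa

371.6 kPa


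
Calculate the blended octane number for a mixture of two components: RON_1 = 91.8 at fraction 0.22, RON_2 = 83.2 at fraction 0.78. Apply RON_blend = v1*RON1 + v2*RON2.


Linear blending: RON_blend = sum(vi * RONi)
Contribution 1: 0.22 * 91.8 = 20.196
Contribution 2: 0.78 * 83.2 = 64.896
RON_blend = 20.196 + 64.896 = 85.092

85.092


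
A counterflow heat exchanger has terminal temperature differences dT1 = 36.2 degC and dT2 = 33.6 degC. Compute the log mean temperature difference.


LMTD = (dT1 - dT2) / ln(dT1/dT2)
= (36.2 - 33.6) / ln(36.2 / 33.6) = 2.6 / 0.0745331 = 34.88

34.88 degC


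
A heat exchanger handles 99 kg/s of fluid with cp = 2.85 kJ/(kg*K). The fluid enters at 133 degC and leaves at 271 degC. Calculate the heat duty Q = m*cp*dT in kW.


Q = m_dot * cp * delta_T
delta_T = 271 - 133 = 138 K
Q = 99 * 2.85 * 138
= 282.15 * 138
= 38936.7 kW

38936.7 kW


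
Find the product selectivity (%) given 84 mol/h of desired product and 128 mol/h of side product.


Selectivity = desired / (desired + undesired) * 100
Total products = 84 + 128 = 212 mol/h
S = 84 / 212 * 100
= 0.3962 * 100
= 39.62 %

39.62 %


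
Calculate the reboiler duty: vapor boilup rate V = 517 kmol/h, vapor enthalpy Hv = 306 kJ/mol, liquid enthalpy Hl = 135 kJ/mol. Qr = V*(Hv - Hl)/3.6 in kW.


Qr = 517 * (306 - 135) / 3.6 = 517 * 171 / 3.6 = 24560

24560 kW


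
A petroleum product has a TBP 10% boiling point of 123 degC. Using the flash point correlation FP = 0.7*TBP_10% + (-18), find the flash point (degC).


FP = 0.7 * 123 + (-18) = 68.1

68.1 degC


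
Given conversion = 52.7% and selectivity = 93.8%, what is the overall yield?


Overall yield = conversion (%) * selectivity (%) / 100
Conversion = 52.7%, Selectivity = 93.8%
Y = 52.7 * 93.8 / 100
= 49.4326 %

49.4326 %


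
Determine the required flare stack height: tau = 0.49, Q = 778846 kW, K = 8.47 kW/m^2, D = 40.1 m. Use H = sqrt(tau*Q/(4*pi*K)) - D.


tau*Q/(4*pi*K) = 0.49 * 778846 / (4 * pi * 8.47) = 3585.54
sqrt(3585.54) = 59.8794
H = 59.8794 - 40.1 = 19.78

19.78 m


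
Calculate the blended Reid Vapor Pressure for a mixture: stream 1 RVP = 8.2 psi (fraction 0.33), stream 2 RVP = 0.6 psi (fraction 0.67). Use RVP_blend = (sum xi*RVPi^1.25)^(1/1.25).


Chevron index: RVP_blend = (sum xi*RVPi^1.25)^(1/1.25)
RVP^1.25 terms: 0.33 * 8.2^1.25 + 0.67 * 0.6^1.25 = 4.93292
RVP_blend = 4.93292^(1/1.25) = 3.585

3.585 psi


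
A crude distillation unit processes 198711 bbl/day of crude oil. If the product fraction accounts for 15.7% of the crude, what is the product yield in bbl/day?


Crude throughput = 198711 bbl/day
Fraction yield = 15.7%
yield = throughput * fraction / 100
yield = 198711 * 15.7 / 100 = 31197.627

31197.627 bbl/day


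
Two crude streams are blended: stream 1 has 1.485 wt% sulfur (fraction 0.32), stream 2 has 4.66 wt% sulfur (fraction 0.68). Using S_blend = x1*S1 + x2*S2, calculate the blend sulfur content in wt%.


Linear sulfur blending: S_blend = x1*S1 + x2*S2
Contribution 1: 0.32 * 1.485 = 0.4752 wt%
Contribution 2: 0.68 * 4.66 = 3.1688 wt%
S_blend = 0.4752 + 3.1688 = 3.644

3.644 wt%


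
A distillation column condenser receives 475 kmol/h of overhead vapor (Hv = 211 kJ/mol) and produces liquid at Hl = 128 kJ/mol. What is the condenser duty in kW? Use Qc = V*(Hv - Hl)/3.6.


Qc = 475 * (211 - 128) / 3.6 = 475 * 83 / 3.6 = 10950

10950 kW


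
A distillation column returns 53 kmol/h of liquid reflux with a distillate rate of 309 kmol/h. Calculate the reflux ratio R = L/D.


Reflux ratio definition: R = L / D (liquid returned / distillate withdrawn)
L = 53 kmol/h, D = 309 kmol/h
R = 53 / 309 = 0.1715

0.1715


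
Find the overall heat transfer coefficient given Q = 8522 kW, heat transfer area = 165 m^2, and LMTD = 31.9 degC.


From Q = U*A*LMTD, U = Q / (A * LMTD)
U = 8522 / (165 * 31.9) = 8522 / 5263.5 = 1.619

1.619 kW/(m^2*K)


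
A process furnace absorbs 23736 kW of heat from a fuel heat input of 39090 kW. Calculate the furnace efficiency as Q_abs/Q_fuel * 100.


Furnace efficiency = Q_absorbed / Q_fuel * 100
= 23736 / 39090 * 100 = 60.72

60.72 %


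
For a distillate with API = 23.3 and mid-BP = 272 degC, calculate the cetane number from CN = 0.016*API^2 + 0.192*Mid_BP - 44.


CN = 0.016 * 23.3^2 + 0.192 * 272 - 44
CN = 8.68624 + 52.224 - 44 = 16.91024

16.91024


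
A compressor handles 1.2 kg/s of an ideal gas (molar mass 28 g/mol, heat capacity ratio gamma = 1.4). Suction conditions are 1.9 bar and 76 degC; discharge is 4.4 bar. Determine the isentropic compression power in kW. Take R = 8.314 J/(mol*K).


Isentropic work: W = m*(gamma/(gamma-1))*(R*T1/MW)*((P2/P1)^((gamma-1)/gamma) - 1)
T1 = 76 + 273.15 = 349.15 K
Pressure ratio = 4.4 / 1.9 = 2.31579
Exponent = (1.4 - 1)/1.4 = 0.285714
(P2/P1)^exp - 1 = 2.31579^0.285714 - 1 = 0.271158
W = 1.2 * 1.4 / 0.4 * 8.314 * 349.15 / 28 * 0.271158 = 118.1

118.1 kW


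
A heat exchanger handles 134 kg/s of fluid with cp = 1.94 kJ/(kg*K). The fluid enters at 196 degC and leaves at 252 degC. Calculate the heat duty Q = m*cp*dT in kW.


Q = m_dot * cp * delta_T
delta_T = 252 - 196 = 56 K
Q = 134 * 1.94 * 56
= 259.96 * 56
= 14557.76 kW

14557.76 kW


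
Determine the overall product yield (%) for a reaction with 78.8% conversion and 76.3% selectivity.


Overall yield = conversion (%) * selectivity (%) / 100
Conversion = 78.8%, Selectivity = 76.3%
Y = 78.8 * 76.3 / 100
= 60.1244 %

60.1244 %


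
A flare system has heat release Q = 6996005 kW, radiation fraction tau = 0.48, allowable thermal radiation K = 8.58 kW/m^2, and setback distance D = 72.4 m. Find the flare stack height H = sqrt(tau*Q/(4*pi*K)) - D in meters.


tau*Q/(4*pi*K) = 0.48 * 6996005 / (4 * pi * 8.58) = 31145.4
sqrt(31145.4) = 176.481
H = 176.481 - 72.4 = 104.1

104.1 m


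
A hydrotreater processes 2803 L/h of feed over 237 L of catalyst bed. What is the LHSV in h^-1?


LHSV = volumetric feed rate / catalyst volume
= 2803 L/h / 237 L
= 11.83 h^-1

11.83 h^-1


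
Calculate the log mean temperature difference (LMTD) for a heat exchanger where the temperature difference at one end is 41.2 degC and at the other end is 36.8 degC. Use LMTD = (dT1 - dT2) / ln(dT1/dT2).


LMTD = (dT1 - dT2) / ln(dT1/dT2)
= (41.2 - 36.8) / ln(41.2 / 36.8) = 4.4 / 0.11294 = 38.96

38.96 degC


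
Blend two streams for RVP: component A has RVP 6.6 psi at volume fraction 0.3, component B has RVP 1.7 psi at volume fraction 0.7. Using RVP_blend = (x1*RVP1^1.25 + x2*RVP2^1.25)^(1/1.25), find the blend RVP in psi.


Chevron index: RVP_blend = (sum xi*RVPi^1.25)^(1/1.25)
RVP^1.25 terms: 0.3 * 6.6^1.25 + 0.7 * 1.7^1.25 = 4.5324
RVP_blend = 4.5324^(1/1.25) = 3.350

3.350 psi


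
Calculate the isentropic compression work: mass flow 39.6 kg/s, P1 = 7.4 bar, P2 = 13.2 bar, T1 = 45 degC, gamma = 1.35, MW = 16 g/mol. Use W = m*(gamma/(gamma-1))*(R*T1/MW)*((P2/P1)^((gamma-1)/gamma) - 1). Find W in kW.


Isentropic work: W = m*(gamma/(gamma-1))*(R*T1/MW)*((P2/P1)^((gamma-1)/gamma) - 1)
T1 = 45 + 273.15 = 318.15 K
Pressure ratio = 13.2 / 7.4 = 1.78378
Exponent = (1.35 - 1)/1.35 = 0.259259
(P2/P1)^exp - 1 = 1.78378^0.259259 - 1 = 0.161883
W = 39.6 * 1.35 / 0.35 * 8.314 * 318.15 / 16 * 0.161883 = 4088

4088 kW


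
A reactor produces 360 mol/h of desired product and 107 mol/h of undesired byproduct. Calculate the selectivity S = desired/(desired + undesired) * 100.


Selectivity = desired / (desired + undesired) * 100
Total products = 360 + 107 = 467 mol/h
S = 360 / 467 * 100
= 0.7709 * 100
= 77.09 %

77.09 %


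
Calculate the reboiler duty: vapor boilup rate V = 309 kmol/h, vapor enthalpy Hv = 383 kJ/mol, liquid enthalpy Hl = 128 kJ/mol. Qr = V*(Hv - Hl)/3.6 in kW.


Qr = 309 * (383 - 128) / 3.6 = 309 * 255 / 3.6 = 21890

21890 kW


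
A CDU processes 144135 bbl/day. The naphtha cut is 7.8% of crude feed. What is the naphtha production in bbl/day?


Crude throughput = 144135 bbl/day
Fraction yield = 7.8%
yield = throughput * fraction / 100
yield = 144135 * 7.8 / 100 = 11242.53

11242.53 bbl/day


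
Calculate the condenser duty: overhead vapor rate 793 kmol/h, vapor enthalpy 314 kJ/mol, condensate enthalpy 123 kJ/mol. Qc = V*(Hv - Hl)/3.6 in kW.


Qc = 793 * (314 - 123) / 3.6 = 793 * 191 / 3.6 = 42070

42070 kW


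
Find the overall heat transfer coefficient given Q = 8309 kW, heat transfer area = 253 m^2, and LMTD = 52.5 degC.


From Q = U*A*LMTD, U = Q / (A * LMTD)
U = 8309 / (253 * 52.5) = 8309 / 13282.5 = 0.6256

0.6256 kW/(m^2*K)


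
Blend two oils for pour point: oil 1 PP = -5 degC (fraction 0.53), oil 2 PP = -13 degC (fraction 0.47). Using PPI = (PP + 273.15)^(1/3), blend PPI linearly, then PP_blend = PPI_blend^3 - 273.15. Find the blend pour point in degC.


PPI_1 = (-5 + 273.15)^(1/3) = 6.448508
PPI_2 = (-13 + 273.15)^(1/3) = 6.383731
PPI_blend = 0.53 * 6.448508 + 0.47 * 6.383731 = 6.418063
PP_blend = 6.418063^3 - 273.15 = 264.3699 - 273.15 = -8.78

-8.78 degC


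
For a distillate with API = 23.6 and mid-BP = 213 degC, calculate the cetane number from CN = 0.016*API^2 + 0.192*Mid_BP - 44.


CN = 0.016 * 23.6^2 + 0.192 * 213 - 44
CN = 8.91136 + 40.896 - 44 = 5.80736

5.80736


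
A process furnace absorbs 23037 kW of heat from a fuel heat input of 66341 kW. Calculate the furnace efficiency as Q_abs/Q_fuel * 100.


Furnace efficiency = Q_absorbed / Q_fuel * 100
= 23037 / 66341 * 100 = 34.73

34.73 %


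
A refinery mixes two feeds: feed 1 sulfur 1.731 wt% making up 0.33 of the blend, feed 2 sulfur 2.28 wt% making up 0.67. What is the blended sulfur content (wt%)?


Linear sulfur blending: S_blend = x1*S1 + x2*S2
Contribution 1: 0.33 * 1.731 = 0.57123 wt%
Contribution 2: 0.67 * 2.28 = 1.5276 wt%
S_blend = 0.57123 + 1.5276 = 2.09883

2.09883 wt%


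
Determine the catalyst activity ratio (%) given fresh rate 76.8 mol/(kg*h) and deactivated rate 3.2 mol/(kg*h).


Activity (%) = (rate_used / rate_fresh) * 100
rate_used = 3.2, rate_fresh = 76.8
= (3.2 / 76.8) * 100
= 0.04167 * 100 = 4.167

4.167 %


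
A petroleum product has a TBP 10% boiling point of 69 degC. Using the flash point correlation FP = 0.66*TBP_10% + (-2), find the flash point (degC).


FP = 0.66 * 69 + (-2) = 43.54

43.54 degC


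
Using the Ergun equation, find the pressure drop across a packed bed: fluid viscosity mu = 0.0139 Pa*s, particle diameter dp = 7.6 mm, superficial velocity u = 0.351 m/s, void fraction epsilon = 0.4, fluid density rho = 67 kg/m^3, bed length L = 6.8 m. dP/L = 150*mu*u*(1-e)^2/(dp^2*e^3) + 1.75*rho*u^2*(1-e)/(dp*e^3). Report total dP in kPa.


dp = 7.6 mm = 0.0076 m
Viscous term = 150*0.0139*0.351*(1-0.4)^2 / (0.0076^2*0.4^3) = 71270.3
Inertial term = 1.75*67*0.351^2*(1-0.4) / (0.0076*0.4^3) = 17819.1
dP/L = 71270.3 + 17819.1 = 89089.4 Pa/m
dP = 89089.4 * 6.8 / 1000 = 605.8 kPa

605.8 kPa


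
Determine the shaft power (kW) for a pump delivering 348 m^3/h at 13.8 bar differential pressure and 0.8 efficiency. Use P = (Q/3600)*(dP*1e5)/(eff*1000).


Q = 348 / 3600 = 0.0966667 m^3/s
P = 0.0966667 * (13.8 * 1e5) / 0.8 / 1000 = 166.8

166.8 kW


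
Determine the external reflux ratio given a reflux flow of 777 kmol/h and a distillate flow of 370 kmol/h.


Reflux ratio definition: R = L / D (liquid returned / distillate withdrawn)
L = 777 kmol/h, D = 370 kmol/h
R = 777 / 370 = 2.100

2.100


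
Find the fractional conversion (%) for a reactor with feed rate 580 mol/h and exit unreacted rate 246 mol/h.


X = (F_in - F_out) / F_in * 100
Moles reacted = 580 - 246 = 334
X = 334 / 580 * 100
= 0.5759 * 100
= 57.59 %

57.59 %


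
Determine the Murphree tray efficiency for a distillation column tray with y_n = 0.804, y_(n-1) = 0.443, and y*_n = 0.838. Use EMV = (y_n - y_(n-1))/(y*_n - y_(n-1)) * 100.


Murphree vapor efficiency: EMV = (y_n - y_(n-1)) / (y*_n - y_(n-1)) * 100
EMV = (0.804 - 0.443) / (0.838 - 0.443) * 100 = 0.361 / 0.395 * 100 = 91.39

91.39 %


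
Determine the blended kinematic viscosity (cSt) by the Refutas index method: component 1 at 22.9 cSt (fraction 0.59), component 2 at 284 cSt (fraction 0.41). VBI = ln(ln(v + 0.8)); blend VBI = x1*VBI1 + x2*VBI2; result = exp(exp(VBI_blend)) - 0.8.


Refutas method: VBN_i = 14.534*ln(ln(visc_i + 0.8)) + 10.975, blended linearly by mass fraction; since VBN is linear in VBI_i = ln(ln(visc_i + 0.8)) and the fractions sum to 1, blend VBI directly: visc = exp(exp(VBI_blend)) - 0.8
VBI_1 = ln(ln(22.9 + 0.8)) = 1.1523
VBI_2 = ln(ln(284 + 0.8)) = 1.73197
VBI_blend = 0.59 * 1.1523 + 0.41 * 1.73197 = 1.38996
visc_blend = exp(exp(1.38996)) - 0.8 = 54.61

54.61 cSt


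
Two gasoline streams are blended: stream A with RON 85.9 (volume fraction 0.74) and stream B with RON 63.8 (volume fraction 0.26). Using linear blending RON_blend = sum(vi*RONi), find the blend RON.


Linear blending: RON_blend = sum(vi * RONi)
Contribution 1: 0.74 * 85.9 = 63.566
Contribution 2: 0.26 * 63.8 = 16.588
RON_blend = 63.566 + 16.588 = 80.154

80.154


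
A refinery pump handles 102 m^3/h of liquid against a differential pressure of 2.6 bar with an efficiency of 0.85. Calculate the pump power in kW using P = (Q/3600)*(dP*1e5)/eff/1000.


Q = 102 / 3600 = 0.0283333 m^3/s
P = 0.0283333 * (2.6 * 1e5) / 0.85 / 1000 = 8.667

8.667 kW


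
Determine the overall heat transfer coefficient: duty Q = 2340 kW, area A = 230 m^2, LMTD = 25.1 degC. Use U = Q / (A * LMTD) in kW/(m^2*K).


From Q = U*A*LMTD, U = Q / (A * LMTD)
U = 2340 / (230 * 25.1) = 2340 / 5773 = 0.4053

0.4053 kW/(m^2*K)


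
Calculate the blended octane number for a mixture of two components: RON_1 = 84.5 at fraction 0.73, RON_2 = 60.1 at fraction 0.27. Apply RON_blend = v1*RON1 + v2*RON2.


Linear blending: RON_blend = sum(vi * RONi)
Contribution 1: 0.73 * 84.5 = 61.685
Contribution 2: 0.27 * 60.1 = 16.227
RON_blend = 61.685 + 16.227 = 77.912

77.912


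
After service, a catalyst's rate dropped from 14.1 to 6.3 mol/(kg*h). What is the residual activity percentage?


Activity (%) = (rate_used / rate_fresh) * 100
rate_used = 6.3, rate_fresh = 14.1
= (6.3 / 14.1) * 100
= 0.4468 * 100 = 44.68

44.68 %


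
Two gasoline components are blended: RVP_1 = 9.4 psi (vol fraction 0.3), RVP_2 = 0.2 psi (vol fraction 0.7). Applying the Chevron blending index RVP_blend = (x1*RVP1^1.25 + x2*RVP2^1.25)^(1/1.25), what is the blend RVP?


Chevron index: RVP_blend = (sum xi*RVPi^1.25)^(1/1.25)
RVP^1.25 terms: 0.3 * 9.4^1.25 + 0.7 * 0.2^1.25 = 5.0314
RVP_blend = 5.0314^(1/1.25) = 3.642

3.642 psi


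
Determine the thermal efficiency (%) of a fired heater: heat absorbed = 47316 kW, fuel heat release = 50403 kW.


Furnace efficiency = Q_absorbed / Q_fuel * 100
= 47316 / 50403 * 100 = 93.88

93.88 %


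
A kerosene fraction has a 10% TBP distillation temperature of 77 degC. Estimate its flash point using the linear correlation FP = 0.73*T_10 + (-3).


FP = 0.73 * 77 + (-3) = 53.21

53.21 degC


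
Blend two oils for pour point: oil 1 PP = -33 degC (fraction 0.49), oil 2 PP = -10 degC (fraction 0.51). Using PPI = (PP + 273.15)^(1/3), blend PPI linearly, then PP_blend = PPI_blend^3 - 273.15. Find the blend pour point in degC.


PPI_1 = (-33 + 273.15)^(1/3) = 6.215759
PPI_2 = (-10 + 273.15)^(1/3) = 6.408176
PPI_blend = 0.49 * 6.215759 + 0.51 * 6.408176 = 6.313892
PP_blend = 6.313892^3 - 273.15 = 251.7048 - 273.15 = -21.45

-21.45 degC


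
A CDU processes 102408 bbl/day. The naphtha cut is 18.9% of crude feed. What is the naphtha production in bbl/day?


Crude throughput = 102408 bbl/day
Fraction yield = 18.9%
yield = throughput * fraction / 100
yield = 102408 * 18.9 / 100 = 19355.112

19355.112 bbl/day


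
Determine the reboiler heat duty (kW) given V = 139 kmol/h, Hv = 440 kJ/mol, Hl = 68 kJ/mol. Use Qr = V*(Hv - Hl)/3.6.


Qr = 139 * (440 - 68) / 3.6 = 139 * 372 / 3.6 = 14360

14360 kW


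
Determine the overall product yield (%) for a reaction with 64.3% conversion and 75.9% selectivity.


Overall yield = conversion (%) * selectivity (%) / 100
Conversion = 64.3%, Selectivity = 75.9%
Y = 64.3 * 75.9 / 100
= 48.8037 %

48.8037 %


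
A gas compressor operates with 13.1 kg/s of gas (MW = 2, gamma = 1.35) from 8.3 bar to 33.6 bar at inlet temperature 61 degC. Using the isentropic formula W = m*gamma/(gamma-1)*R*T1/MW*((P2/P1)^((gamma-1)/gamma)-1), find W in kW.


Isentropic work: W = m*(gamma/(gamma-1))*(R*T1/MW)*((P2/P1)^((gamma-1)/gamma) - 1)
T1 = 61 + 273.15 = 334.15 K
Pressure ratio = 33.6 / 8.3 = 4.04819
Exponent = (1.35 - 1)/1.35 = 0.259259
(P2/P1)^exp - 1 = 4.04819^0.259259 - 1 = 0.436937
W = 13.1 * 1.35 / 0.35 * 8.314 * 334.15 / 2 * 0.436937 = 30670

30670 kW


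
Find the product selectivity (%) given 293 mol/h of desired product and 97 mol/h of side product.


Selectivity = desired / (desired + undesired) * 100
Total products = 293 + 97 = 390 mol/h
S = 293 / 390 * 100
= 0.7513 * 100
= 75.13 %

75.13 %


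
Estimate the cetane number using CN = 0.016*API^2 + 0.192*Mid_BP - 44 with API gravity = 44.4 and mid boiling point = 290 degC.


CN = 0.016 * 44.4^2 + 0.192 * 290 - 44
CN = 31.54176 + 55.68 - 44 = 43.22176

43.22176


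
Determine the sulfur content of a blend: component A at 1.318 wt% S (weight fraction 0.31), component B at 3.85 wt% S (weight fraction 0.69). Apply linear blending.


Linear sulfur blending: S_blend = x1*S1 + x2*S2
Contribution 1: 0.31 * 1.318 = 0.40858 wt%
Contribution 2: 0.69 * 3.85 = 2.6565 wt%
S_blend = 0.40858 + 2.6565 = 3.06508

3.06508 wt%


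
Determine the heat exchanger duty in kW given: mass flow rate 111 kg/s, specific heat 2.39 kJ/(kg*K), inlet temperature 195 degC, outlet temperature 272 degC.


Q = m_dot * cp * delta_T
delta_T = 272 - 195 = 77 K
Q = 111 * 2.39 * 77
= 265.29 * 77
= 20427.33 kW

20427.33 kW


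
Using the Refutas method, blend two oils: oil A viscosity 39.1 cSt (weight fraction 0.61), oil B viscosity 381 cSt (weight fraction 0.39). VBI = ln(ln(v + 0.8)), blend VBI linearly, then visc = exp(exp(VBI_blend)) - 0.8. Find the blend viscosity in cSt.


Refutas method: VBN_i = 14.534*ln(ln(visc_i + 0.8)) + 10.975, blended linearly by mass fraction; since VBN is linear in VBI_i = ln(ln(visc_i + 0.8)) and the fractions sum to 1, blend VBI directly: visc = exp(exp(VBI_blend)) - 0.8
VBI_1 = ln(ln(39.1 + 0.8)) = 1.30464
VBI_2 = ln(ln(381 + 0.8)) = 1.78253
VBI_blend = 0.61 * 1.30464 + 0.39 * 1.78253 = 1.49102
visc_blend = exp(exp(1.49102)) - 0.8 = 84.11

84.11 cSt


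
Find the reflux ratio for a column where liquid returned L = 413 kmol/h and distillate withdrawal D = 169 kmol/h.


Reflux ratio definition: R = L / D (liquid returned / distillate withdrawn)
L = 413 kmol/h, D = 169 kmol/h
R = 413 / 169 = 2.444

2.444


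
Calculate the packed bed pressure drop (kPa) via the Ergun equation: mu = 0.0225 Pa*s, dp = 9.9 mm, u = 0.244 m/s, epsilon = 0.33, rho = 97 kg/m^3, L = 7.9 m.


dp = 9.9 mm = 0.0099 m
Viscous term = 150*0.0225*0.244*(1-0.33)^2 / (0.0099^2*0.33^3) = 104954
Inertial term = 1.75*97*0.244^2*(1-0.33) / (0.0099*0.33^3) = 19032.1
dP/L = 104954 + 19032.1 = 123986 Pa/m
dP = 123986 * 7.9 / 1000 = 979.5 kPa

979.5 kPa


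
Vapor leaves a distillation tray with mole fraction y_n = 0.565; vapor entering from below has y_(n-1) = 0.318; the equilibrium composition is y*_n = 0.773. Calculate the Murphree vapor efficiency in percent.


Murphree vapor efficiency: EMV = (y_n - y_(n-1)) / (y*_n - y_(n-1)) * 100
EMV = (0.565 - 0.318) / (0.773 - 0.318) * 100 = 0.247 / 0.455 * 100 = 54.29

54.29 %


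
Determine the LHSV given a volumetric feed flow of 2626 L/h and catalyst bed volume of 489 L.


LHSV = volumetric feed rate / catalyst volume
= 2626 L/h / 489 L
= 5.370 h^-1

5.370 h^-1


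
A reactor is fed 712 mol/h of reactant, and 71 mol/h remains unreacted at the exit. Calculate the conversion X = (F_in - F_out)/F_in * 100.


X = (F_in - F_out) / F_in * 100
Moles reacted = 712 - 71 = 641
X = 641 / 712 * 100
= 0.9003 * 100
= 90.03 %

90.03 %


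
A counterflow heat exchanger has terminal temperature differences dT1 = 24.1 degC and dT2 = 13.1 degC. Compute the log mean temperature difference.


LMTD = (dT1 - dT2) / ln(dT1/dT2)
= (24.1 - 13.1) / ln(24.1 / 13.1) = 11 / 0.6096 = 18.04

18.04 degC


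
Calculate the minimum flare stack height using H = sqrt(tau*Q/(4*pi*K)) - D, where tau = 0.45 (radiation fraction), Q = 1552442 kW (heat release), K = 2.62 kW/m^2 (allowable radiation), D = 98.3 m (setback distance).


tau*Q/(4*pi*K) = 0.45 * 1552442 / (4 * pi * 2.62) = 21218.6
sqrt(21218.6) = 145.666
H = 145.666 - 98.3 = 47.37

47.37 m


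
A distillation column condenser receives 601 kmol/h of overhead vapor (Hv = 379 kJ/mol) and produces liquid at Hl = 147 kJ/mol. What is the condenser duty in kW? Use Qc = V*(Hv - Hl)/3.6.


Qc = 601 * (379 - 147) / 3.6 = 601 * 232 / 3.6 = 38730

38730 kW


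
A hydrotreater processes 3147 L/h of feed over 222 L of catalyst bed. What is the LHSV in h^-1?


LHSV = volumetric feed rate / catalyst volume
= 3147 L/h / 222 L
= 14.18 h^-1

14.18 h^-1


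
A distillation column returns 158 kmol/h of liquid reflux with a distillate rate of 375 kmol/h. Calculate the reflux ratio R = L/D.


Reflux ratio definition: R = L / D (liquid returned / distillate withdrawn)
L = 158 kmol/h, D = 375 kmol/h
R = 158 / 375 = 0.4213

0.4213


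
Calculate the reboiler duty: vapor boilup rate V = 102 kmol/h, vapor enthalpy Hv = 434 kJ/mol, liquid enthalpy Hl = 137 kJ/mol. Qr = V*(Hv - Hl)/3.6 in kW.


Qr = 102 * (434 - 137) / 3.6 = 102 * 297 / 3.6 = 8415

8415 kW


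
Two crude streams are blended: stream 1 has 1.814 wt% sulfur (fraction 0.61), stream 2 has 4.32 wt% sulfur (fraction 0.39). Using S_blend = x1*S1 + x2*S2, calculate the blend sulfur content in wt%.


Linear sulfur blending: S_blend = x1*S1 + x2*S2
Contribution 1: 0.61 * 1.814 = 1.10654 wt%
Contribution 2: 0.39 * 4.32 = 1.6848 wt%
S_blend = 1.10654 + 1.6848 = 2.79134

2.79134 wt%


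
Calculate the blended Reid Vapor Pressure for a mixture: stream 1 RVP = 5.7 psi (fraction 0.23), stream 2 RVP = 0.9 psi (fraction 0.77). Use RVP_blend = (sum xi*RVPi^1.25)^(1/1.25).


Chevron index: RVP_blend = (sum xi*RVPi^1.25)^(1/1.25)
RVP^1.25 terms: 0.23 * 5.7^1.25 + 0.77 * 0.9^1.25 = 2.70067
RVP_blend = 2.70067^(1/1.25) = 2.214

2.214 psi


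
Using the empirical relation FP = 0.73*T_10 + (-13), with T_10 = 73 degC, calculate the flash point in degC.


FP = 0.73 * 73 + (-13) = 40.29

40.29 degC


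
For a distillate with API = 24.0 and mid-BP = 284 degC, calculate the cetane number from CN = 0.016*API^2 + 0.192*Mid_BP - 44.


CN = 0.016 * 24.0^2 + 0.192 * 284 - 44
CN = 9.216 + 54.528 - 44 = 19.744

19.744


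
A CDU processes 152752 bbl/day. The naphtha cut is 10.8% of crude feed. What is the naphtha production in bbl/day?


Crude throughput = 152752 bbl/day
Fraction yield = 10.8%
yield = throughput * fraction / 100
yield = 152752 * 10.8 / 100 = 16497.216

16497.216 bbl/day


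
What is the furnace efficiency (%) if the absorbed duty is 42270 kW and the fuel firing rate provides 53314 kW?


Furnace efficiency = Q_absorbed / Q_fuel * 100
= 42270 / 53314 * 100 = 79.28

79.28 %


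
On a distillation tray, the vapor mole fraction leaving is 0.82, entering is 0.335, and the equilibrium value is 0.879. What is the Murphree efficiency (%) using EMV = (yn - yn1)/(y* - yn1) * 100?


Murphree vapor efficiency: EMV = (y_n - y_(n-1)) / (y*_n - y_(n-1)) * 100
EMV = (0.82 - 0.335) / (0.879 - 0.335) * 100 = 0.485 / 0.544 * 100 = 89.15

89.15 %


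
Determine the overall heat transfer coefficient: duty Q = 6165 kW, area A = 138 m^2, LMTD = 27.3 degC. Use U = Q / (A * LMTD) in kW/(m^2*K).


From Q = U*A*LMTD, U = Q / (A * LMTD)
U = 6165 / (138 * 27.3) = 6165 / 3767.4 = 1.636

1.636 kW/(m^2*K)


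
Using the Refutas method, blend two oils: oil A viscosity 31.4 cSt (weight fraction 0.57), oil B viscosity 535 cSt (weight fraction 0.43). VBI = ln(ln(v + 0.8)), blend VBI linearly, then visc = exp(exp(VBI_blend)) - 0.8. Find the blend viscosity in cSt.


Refutas method: VBN_i = 14.534*ln(ln(visc_i + 0.8)) + 10.975, blended linearly by mass fraction; since VBN is linear in VBI_i = ln(ln(visc_i + 0.8)) and the fractions sum to 1, blend VBI directly: visc = exp(exp(VBI_blend)) - 0.8
VBI_1 = ln(ln(31.4 + 0.8)) = 1.24472
VBI_2 = ln(ln(535 + 0.8)) = 1.83797
VBI_blend = 0.57 * 1.24472 + 0.43 * 1.83797 = 1.49982
visc_blend = exp(exp(1.49982)) - 0.8 = 87.51

87.51 cSt


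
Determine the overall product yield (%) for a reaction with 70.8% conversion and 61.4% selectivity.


Overall yield = conversion (%) * selectivity (%) / 100
Conversion = 70.8%, Selectivity = 61.4%
Y = 70.8 * 61.4 / 100
= 43.4712 %

43.4712 %
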